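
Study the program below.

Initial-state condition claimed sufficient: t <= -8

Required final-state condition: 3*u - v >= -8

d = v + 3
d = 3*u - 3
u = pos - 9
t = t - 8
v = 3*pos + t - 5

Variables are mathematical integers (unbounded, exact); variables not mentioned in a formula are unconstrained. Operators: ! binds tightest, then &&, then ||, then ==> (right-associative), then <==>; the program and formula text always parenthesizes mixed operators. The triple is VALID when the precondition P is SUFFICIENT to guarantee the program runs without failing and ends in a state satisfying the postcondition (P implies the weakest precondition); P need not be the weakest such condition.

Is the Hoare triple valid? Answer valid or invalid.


Working backward. After the program, the postcondition 3*u - v >= -8 must hold; in canonical form it is 3*u >= v - 8.
Before v := 3*pos + t - 5: 3*u >= 3*pos + t - 13
Before t := t - 8: 3*u >= 3*pos + t - 21
Before u := pos - 9: t <= -6
Before d := 3*u - 3: t <= -6
Before d := v + 3: t <= -6
The weakest precondition is t <= -6.
Check whether t <= -8 implies it.
Every state satisfying the precondition satisfies the weakest precondition: the implication holds.
Answer: valid


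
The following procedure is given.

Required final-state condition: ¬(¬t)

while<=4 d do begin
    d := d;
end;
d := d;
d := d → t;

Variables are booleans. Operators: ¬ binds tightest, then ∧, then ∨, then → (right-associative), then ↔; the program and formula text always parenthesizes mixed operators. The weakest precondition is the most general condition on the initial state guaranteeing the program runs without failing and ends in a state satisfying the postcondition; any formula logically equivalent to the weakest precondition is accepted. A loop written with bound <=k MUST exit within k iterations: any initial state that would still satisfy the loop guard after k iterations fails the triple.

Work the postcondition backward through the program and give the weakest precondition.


Working backward. After the program, the postcondition ¬(¬t) must hold; in canonical form it is t.
Before d := d → t: t
Before d := d: t
Before the loop (bound <=4), unroll the exhaustion recursion (WP_0 = exit-now case; WP_j = one more guarded iteration, up to j = 4):
  WP_0: (¬d) ∧ t
  WP_1: (d → ((¬d) ∧ t)) ∧ ((¬d) → t)
  WP_2: (d → ((d → ((¬d) ∧ t)) ∧ ((¬d) → t))) ∧ ((¬d) → t)
  WP_3: (d → ((d → ((d → ((¬d) ∧ t)) ∧ ((¬d) → t))) ∧ ((¬d) → t))) ∧ ((¬d) → t)
  WP_4: (d → ((d → ((d → ((d → ((¬d) ∧ t)) ∧ ((¬d) → t))) ∧ ((¬d) → t))) ∧ ((¬d) → t))) ∧ ((¬d) → t)
So before the loop: (d → ((d → ((d → ((d → ((¬d) ∧ t)) ∧ ((¬d) → t))) ∧ ((¬d) → t))) ∧ ((¬d) → t))) ∧ ((¬d) → t)
Answer: WP = (d → ((d → ((d → ((d → ((¬d) ∧ t)) ∧ ((¬d) → t))) ∧ ((¬d) → t))) ∧ ((¬d) → t))) ∧ ((¬d) → t)


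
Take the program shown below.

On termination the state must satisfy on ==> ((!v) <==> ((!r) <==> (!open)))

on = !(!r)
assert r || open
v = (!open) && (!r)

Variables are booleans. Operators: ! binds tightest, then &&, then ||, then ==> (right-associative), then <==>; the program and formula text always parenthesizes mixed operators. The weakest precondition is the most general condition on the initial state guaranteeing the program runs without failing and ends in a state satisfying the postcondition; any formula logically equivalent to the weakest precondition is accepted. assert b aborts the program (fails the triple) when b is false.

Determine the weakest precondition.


Working backward. After the program, on ==> ((!v) <==> ((!r) <==> (!open))) must hold.
Before v := (!open) && (!r): on ==> ((!((!open) && (!r))) <==> ((!r) <==> (!open)))
Before assert r || open: (r || open) && (on ==> ((!((!open) && (!r))) <==> ((!r) <==> (!open))))
Before on := !(!r): (r || open) && (r ==> ((!((!open) && (!r))) <==> ((!r) <==> (!open))))
Answer: WP = (r || open) && (r ==> ((!((!open) && (!r))) <==> ((!r) <==> (!open))))


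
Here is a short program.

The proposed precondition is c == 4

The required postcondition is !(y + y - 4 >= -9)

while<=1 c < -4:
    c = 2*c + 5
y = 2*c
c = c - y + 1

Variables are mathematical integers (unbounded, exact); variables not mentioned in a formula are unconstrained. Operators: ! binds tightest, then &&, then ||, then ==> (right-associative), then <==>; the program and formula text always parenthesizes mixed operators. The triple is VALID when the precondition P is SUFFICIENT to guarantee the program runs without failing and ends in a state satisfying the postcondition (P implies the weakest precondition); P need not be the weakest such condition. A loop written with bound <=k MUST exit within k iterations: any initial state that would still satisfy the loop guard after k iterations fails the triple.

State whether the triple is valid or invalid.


Working backward. After the program, the postcondition !(y + y - 4 >= -9) must hold; in canonical form it is !(2*y >= -5).
Before c := c - y + 1: !(2*y >= -5)
Before y := 2*c: !(4*c >= -5)
Before the loop (bound <=1), unroll the exhaustion recursion (WP_0 = exit-now case; WP_j = one more guarded iteration, up to j = 1):
  WP_0: (!(c < -4)) && (!(4*c >= -5))
  WP_1: (c < -4 ==> ((!(2*c < -9)) && (!(8*c >= -25)))) && ((!(c < -4)) ==> (!(4*c >= -5)))
So before the loop: (c < -4 ==> ((!(2*c < -9)) && (!(8*c >= -25)))) && ((!(c < -4)) ==> (!(4*c >= -5)))
The weakest precondition is (c < -4 ==> ((!(2*c < -9)) && (!(8*c >= -25)))) && ((!(c < -4)) ==> (!(4*c >= -5))).
Check whether c == 4 implies it.
Countermodel: at the initial state c = 4, the precondition holds but the weakest precondition fails.
Answer: invalid


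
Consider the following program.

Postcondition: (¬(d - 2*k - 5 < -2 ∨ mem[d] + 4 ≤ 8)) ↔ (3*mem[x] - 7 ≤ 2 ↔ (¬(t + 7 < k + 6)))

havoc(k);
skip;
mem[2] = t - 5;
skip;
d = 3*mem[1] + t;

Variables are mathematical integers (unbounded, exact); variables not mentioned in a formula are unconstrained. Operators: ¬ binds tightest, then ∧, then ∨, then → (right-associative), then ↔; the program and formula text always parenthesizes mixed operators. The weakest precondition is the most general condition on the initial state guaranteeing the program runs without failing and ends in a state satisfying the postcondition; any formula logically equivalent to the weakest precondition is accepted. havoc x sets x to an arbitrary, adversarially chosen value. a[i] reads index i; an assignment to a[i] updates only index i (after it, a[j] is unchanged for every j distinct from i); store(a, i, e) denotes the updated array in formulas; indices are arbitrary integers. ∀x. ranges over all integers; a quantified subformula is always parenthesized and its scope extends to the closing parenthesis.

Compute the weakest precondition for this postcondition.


Working backward. After the program, the postcondition (¬(d - 2*k - 5 < -2 ∨ mem[d] + 4 ≤ 8)) ↔ (3*mem[x] - 7 ≤ 2 ↔ (¬(t + 7 < k + 6))) must hold; in canonical form it is (¬(d < 2*k + 3 ∨ mem[d] ≤ 4)) ↔ (3*mem[x] ≤ 9 ↔ (¬(t < k - 1))).
Before d := 3*mem[1] + t: (¬(3*mem[1] + t < 2*k + 3 ∨ mem[3*mem[1] + t] ≤ 4)) ↔ (3*mem[x] ≤ 9 ↔ (¬(t < k - 1)))
Before skip: (¬(3*mem[1] + t < 2*k + 3 ∨ mem[3*mem[1] + t] ≤ 4)) ↔ (3*mem[x] ≤ 9 ↔ (¬(t < k - 1)))
Before mem[2] := t - 5: (¬(3*mem[1] + t < 2*k + 3 ∨ store(mem, 2, t - 5)[3*mem[1] + t] ≤ 4)) ↔ (3*store(mem, 2, t - 5)[x] ≤ 9 ↔ (¬(t < k - 1)))
Before skip: (¬(3*mem[1] + t < 2*k + 3 ∨ store(mem, 2, t - 5)[3*mem[1] + t] ≤ 4)) ↔ (3*store(mem, 2, t - 5)[x] ≤ 9 ↔ (¬(t < k - 1)))
Before havoc k: ∀k_1. ((¬(3*mem[1] + t < 2*k_1 + 3 ∨ store(mem, 2, t - 5)[3*mem[1] + t] ≤ 4)) ↔ (3*store(mem, 2, t - 5)[x] ≤ 9 ↔ (¬(t < k_1 - 1))))
Answer: WP = ∀k_1. ((¬(3*mem[1] + t < 2*k_1 + 3 ∨ store(mem, 2, t - 5)[3*mem[1] + t] ≤ 4)) ↔ (3*store(mem, 2, t - 5)[x] ≤ 9 ↔ (¬(t < k_1 - 1))))


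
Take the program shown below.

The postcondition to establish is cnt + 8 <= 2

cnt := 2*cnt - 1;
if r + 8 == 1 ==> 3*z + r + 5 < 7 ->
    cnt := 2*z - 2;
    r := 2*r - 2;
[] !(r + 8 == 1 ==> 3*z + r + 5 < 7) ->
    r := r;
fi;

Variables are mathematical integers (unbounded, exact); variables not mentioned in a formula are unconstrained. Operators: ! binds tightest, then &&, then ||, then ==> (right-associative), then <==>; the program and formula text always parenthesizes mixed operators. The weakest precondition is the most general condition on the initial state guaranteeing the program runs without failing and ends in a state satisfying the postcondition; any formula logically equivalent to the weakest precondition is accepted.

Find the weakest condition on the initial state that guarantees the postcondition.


Working backward. After the program, the postcondition cnt + 8 <= 2 must hold; in canonical form it is cnt <= -6.
Then branch requires 2*z <= -4; else branch requires cnt <= -6.
Before the if: ((r == -7 ==> r + 3*z < 2) ==> 2*z <= -4) && ((!(r == -7 ==> r + 3*z < 2)) ==> cnt <= -6)
Before cnt := 2*cnt - 1: ((r == -7 ==> r + 3*z < 2) ==> 2*z <= -4) && ((!(r == -7 ==> r + 3*z < 2)) ==> 2*cnt <= -5)
Answer: WP = ((r == -7 ==> r + 3*z < 2) ==> 2*z <= -4) && ((!(r == -7 ==> r + 3*z < 2)) ==> 2*cnt <= -5)


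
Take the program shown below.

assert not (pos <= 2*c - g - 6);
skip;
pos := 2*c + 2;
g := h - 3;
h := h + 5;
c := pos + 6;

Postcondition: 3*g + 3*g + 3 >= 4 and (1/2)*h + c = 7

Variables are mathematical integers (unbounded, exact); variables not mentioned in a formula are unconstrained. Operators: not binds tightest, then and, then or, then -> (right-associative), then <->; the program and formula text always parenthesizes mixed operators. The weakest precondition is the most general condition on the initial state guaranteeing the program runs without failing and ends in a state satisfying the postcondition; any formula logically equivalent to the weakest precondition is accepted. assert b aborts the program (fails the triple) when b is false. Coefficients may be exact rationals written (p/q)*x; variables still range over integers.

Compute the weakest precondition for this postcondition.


Working backward. After the program, the postcondition 3*g + 3*g + 3 >= 4 and (1/2)*h + c = 7 must hold; in canonical form it is 6*g >= 1 and c + (1/2)*h = 7.
Before c := pos + 6: 6*g >= 1 and (1/2)*h + pos = 1
Before h := h + 5: 6*g >= 1 and (1/2)*h + pos = -3/2
Before g := h - 3: 6*h >= 19 and (1/2)*h + pos = -3/2
Before pos := 2*c + 2: 6*h >= 19 and 2*c + (1/2)*h = -7/2
Before skip: 6*h >= 19 and 2*c + (1/2)*h = -7/2
Before assert not (pos <= 2*c - g - 6): (not (g + pos <= 2*c - 6)) and 6*h >= 19 and 2*c + (1/2)*h = -7/2
Answer: WP = (not (g + pos <= 2*c - 6)) and 6*h >= 19 and 2*c + (1/2)*h = -7/2


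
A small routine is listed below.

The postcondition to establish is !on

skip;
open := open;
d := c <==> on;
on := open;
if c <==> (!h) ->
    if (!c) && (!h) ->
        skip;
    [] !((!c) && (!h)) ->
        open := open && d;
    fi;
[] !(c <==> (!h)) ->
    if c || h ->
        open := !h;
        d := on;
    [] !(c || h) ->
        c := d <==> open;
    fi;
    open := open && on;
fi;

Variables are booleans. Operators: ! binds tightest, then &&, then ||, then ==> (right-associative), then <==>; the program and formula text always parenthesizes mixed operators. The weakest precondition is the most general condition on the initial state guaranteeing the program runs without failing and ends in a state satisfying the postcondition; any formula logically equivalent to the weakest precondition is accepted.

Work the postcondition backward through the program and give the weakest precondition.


Working backward. After the program, !on must hold.
Then branch requires (((!c) && (!h)) ==> (!on)) && ((!((!c) && (!h))) ==> (!on)); else branch requires ((c || h) ==> (!on)) && ((!(c || h)) ==> (!on)).
Before the if: ((c <==> (!h)) ==> ((((!c) && (!h)) ==> (!on)) && ((!((!c) && (!h))) ==> (!on)))) && ((!(c <==> (!h))) ==> (((c || h) ==> (!on)) && ((!(c || h)) ==> (!on))))
Before on := open: ((c <==> (!h)) ==> ((((!c) && (!h)) ==> (!open)) && ((!((!c) && (!h))) ==> (!open)))) && ((!(c <==> (!h))) ==> (((c || h) ==> (!open)) && ((!(c || h)) ==> (!open))))
Before d := c <==> on: ((c <==> (!h)) ==> ((((!c) && (!h)) ==> (!open)) && ((!((!c) && (!h))) ==> (!open)))) && ((!(c <==> (!h))) ==> (((c || h) ==> (!open)) && ((!(c || h)) ==> (!open))))
Before open := open: ((c <==> (!h)) ==> ((((!c) && (!h)) ==> (!open)) && ((!((!c) && (!h))) ==> (!open)))) && ((!(c <==> (!h))) ==> (((c || h) ==> (!open)) && ((!(c || h)) ==> (!open))))
Before skip: ((c <==> (!h)) ==> ((((!c) && (!h)) ==> (!open)) && ((!((!c) && (!h))) ==> (!open)))) && ((!(c <==> (!h))) ==> (((c || h) ==> (!open)) && ((!(c || h)) ==> (!open))))
Answer: WP = ((c <==> (!h)) ==> ((((!c) && (!h)) ==> (!open)) && ((!((!c) && (!h))) ==> (!open)))) && ((!(c <==> (!h))) ==> (((c || h) ==> (!open)) && ((!(c || h)) ==> (!open))))


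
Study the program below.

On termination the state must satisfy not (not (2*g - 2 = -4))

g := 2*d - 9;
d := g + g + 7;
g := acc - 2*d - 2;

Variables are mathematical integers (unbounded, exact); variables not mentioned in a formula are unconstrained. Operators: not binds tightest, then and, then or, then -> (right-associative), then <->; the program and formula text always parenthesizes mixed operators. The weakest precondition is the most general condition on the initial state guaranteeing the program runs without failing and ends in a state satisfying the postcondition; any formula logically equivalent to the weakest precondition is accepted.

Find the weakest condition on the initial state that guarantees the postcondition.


Working backward. After the program, the postcondition not (not (2*g - 2 = -4)) must hold; in canonical form it is 2*g = -2.
Before g := acc - 2*d - 2: 2*acc = 4*d + 2
Before d := g + g + 7: 2*acc = 8*g + 30
Before g := 2*d - 9: 2*acc = 16*d - 42
Answer: WP = 2*acc = 16*d - 42


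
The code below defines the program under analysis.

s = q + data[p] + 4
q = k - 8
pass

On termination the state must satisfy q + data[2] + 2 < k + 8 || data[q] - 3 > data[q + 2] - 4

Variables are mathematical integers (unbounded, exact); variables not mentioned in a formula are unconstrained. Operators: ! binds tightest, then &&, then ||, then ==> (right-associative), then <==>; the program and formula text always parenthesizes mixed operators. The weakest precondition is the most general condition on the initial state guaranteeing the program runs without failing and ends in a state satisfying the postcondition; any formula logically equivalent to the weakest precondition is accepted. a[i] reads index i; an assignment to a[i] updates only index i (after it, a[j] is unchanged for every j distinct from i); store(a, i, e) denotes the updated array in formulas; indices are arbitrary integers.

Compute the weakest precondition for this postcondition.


Working backward. After the program, the postcondition q + data[2] + 2 < k + 8 || data[q] - 3 > data[q + 2] - 4 must hold; in canonical form it is data[2] + q < k + 6 || data[q] > data[q + 2] - 1.
Before skip: data[2] + q < k + 6 || data[q] > data[q + 2] - 1
Before q := k - 8: data[2] < 14 || data[k - 8] > data[k - 6] - 1
Before s := q + data[p] + 4: data[2] < 14 || data[k - 8] > data[k - 6] - 1
Answer: WP = data[2] < 14 || data[k - 8] > data[k - 6] - 1


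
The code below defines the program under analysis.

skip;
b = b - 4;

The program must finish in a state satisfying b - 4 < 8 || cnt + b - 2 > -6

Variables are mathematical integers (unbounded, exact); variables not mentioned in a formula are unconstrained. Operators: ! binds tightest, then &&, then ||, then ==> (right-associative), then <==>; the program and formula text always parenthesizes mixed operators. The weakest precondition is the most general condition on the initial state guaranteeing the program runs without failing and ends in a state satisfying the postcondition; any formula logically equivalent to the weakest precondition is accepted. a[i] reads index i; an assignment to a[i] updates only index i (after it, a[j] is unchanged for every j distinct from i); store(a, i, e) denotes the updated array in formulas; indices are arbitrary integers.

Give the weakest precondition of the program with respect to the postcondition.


Working backward. After the program, the postcondition b - 4 < 8 || cnt + b - 2 > -6 must hold; in canonical form it is b < 12 || b + cnt > -4.
Before b := b - 4: b < 16 || b + cnt > 0
Before skip: b < 16 || b + cnt > 0
Answer: WP = b < 16 || b + cnt > 0


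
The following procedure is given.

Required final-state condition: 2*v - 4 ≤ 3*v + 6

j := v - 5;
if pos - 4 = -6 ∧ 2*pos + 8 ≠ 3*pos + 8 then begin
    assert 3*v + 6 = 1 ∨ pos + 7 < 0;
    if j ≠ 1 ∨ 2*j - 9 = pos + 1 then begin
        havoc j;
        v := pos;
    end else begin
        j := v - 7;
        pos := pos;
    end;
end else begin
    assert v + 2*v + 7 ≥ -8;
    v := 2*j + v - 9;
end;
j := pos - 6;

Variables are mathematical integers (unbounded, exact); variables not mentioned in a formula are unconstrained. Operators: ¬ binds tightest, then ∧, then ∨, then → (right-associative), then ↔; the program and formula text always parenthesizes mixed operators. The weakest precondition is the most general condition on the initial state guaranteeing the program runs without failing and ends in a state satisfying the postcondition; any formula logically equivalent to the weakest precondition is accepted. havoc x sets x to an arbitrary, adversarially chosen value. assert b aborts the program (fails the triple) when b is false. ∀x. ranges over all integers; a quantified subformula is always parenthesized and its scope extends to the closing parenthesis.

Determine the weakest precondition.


Working backward. After the program, the postcondition 2*v - 4 ≤ 3*v + 6 must hold; in canonical form it is v ≥ -10.
Before j := pos - 6: v ≥ -10
Then branch requires (3*v = -5 ∨ pos < -7) ∧ ((j ≠ 1 ∨ 2*j = pos + 10) → pos ≥ -10) ∧ ((¬(j ≠ 1 ∨ 2*j = pos + 10)) → v ≥ -10); else branch requires 3*v ≥ -15 ∧ 2*j + v ≥ -1.
Before the if: ((pos = -2 ∧ pos ≠ 0) → ((3*v = -5 ∨ pos < -7) ∧ ((j ≠ 1 ∨ 2*j = pos + 10) → pos ≥ -10) ∧ ((¬(j ≠ 1 ∨ 2*j = pos + 10)) → v ≥ -10))) ∧ ((¬(pos = -2 ∧ pos ≠ 0)) → (3*v ≥ -15 ∧ 2*j + v ≥ -1))
Before j := v - 5: ((pos = -2 ∧ pos ≠ 0) → ((3*v = -5 ∨ pos < -7) ∧ ((v ≠ 6 ∨ 2*v = pos + 20) → pos ≥ -10) ∧ ((¬(v ≠ 6 ∨ 2*v = pos + 20)) → v ≥ -10))) ∧ ((¬(pos = -2 ∧ pos ≠ 0)) → (3*v ≥ -15 ∧ 3*v ≥ 9))
Answer: WP = ((pos = -2 ∧ pos ≠ 0) → ((3*v = -5 ∨ pos < -7) ∧ ((v ≠ 6 ∨ 2*v = pos + 20) → pos ≥ -10) ∧ ((¬(v ≠ 6 ∨ 2*v = pos + 20)) → v ≥ -10))) ∧ ((¬(pos = -2 ∧ pos ≠ 0)) → (3*v ≥ -15 ∧ 3*v ≥ 9))


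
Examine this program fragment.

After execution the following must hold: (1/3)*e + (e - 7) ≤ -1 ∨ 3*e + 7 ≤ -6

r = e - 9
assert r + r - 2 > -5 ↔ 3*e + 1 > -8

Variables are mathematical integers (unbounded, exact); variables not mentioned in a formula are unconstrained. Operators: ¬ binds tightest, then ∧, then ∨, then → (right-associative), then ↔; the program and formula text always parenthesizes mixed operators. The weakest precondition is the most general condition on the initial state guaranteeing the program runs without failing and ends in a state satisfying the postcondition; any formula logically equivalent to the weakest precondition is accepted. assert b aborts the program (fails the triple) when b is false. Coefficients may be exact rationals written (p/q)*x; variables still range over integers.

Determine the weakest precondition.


Working backward. After the program, the postcondition (1/3)*e + (e - 7) ≤ -1 ∨ 3*e + 7 ≤ -6 must hold; in canonical form it is (4/3)*e ≤ 6 ∨ 3*e ≤ -13.
Before assert r + r - 2 > -5 ↔ 3*e + 1 > -8: (2*r > -3 ↔ 3*e > -9) ∧ ((4/3)*e ≤ 6 ∨ 3*e ≤ -13)
Before r := e - 9: (2*e > 15 ↔ 3*e > -9) ∧ ((4/3)*e ≤ 6 ∨ 3*e ≤ -13)
Answer: WP = (2*e > 15 ↔ 3*e > -9) ∧ ((4/3)*e ≤ 6 ∨ 3*e ≤ -13)


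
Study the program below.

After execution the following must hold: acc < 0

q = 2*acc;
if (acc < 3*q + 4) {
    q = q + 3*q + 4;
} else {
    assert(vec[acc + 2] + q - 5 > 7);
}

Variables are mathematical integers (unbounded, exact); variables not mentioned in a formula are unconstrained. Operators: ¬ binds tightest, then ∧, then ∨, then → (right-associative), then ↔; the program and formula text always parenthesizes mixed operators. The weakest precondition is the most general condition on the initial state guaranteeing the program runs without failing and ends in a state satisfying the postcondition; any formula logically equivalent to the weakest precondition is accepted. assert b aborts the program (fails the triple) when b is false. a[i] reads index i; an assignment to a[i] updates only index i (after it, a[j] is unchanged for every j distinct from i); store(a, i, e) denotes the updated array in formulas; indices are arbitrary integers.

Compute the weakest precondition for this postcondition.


Working backward. After the program, acc < 0 must hold.
Then branch requires acc < 0; else branch requires vec[acc + 2] + q > 12 ∧ acc < 0.
Before the if: (acc < 3*q + 4 → acc < 0) ∧ ((¬(acc < 3*q + 4)) → (vec[acc + 2] + q > 12 ∧ acc < 0))
Before q := 2*acc: (5*acc > -4 → acc < 0) ∧ ((¬(5*acc > -4)) → (vec[acc + 2] + 2*acc > 12 ∧ acc < 0))
Answer: WP = (5*acc > -4 → acc < 0) ∧ ((¬(5*acc > -4)) → (vec[acc + 2] + 2*acc > 12 ∧ acc < 0))


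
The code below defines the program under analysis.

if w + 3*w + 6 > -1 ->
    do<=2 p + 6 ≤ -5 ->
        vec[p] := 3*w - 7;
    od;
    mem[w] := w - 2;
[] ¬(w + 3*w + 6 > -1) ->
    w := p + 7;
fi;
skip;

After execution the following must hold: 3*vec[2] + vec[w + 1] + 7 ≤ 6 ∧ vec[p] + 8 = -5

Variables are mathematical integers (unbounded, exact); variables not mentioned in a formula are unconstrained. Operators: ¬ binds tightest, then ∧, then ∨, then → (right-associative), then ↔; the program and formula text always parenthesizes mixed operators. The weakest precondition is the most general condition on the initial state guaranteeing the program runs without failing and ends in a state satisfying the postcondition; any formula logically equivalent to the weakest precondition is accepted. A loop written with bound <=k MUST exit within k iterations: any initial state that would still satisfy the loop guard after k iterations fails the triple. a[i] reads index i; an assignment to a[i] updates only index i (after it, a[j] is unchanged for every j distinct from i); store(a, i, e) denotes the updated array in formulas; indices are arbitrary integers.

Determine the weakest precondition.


Working backward. After the program, the postcondition 3*vec[2] + vec[w + 1] + 7 ≤ 6 ∧ vec[p] + 8 = -5 must hold; in canonical form it is vec[w + 1] + 3*vec[2] ≤ -1 ∧ vec[p] = -13.
Before skip: vec[w + 1] + 3*vec[2] ≤ -1 ∧ vec[p] = -13
Then branch requires (p ≤ -11 → ((p ≤ -11 → ((¬(p ≤ -11)) ∧ store(store(vec, p, 3*w - 7), p, 3*w - 7)[w + 1] + 3*store(store(vec, p, 3*w - 7), p, 3*w - 7)[2] ≤ -1 ∧ store(store(vec, p, 3*w - 7), p, 3*w - 7)[p] = -13)) ∧ ((¬(p ≤ -11)) → (store(vec, p, 3*w - 7)[w + 1] + 3*store(vec, p, 3*w - 7)[2] ≤ -1 ∧ store(vec, p, 3*w - 7)[p] = -13)))) ∧ ((¬(p ≤ -11)) → (vec[w + 1] + 3*vec[2] ≤ -1 ∧ vec[p] = -13)); else branch requires vec[p + 8] + 3*vec[2] ≤ -1 ∧ vec[p] = -13.
Before the if: (4*w > -7 → ((p ≤ -11 → ((p ≤ -11 → ((¬(p ≤ -11)) ∧ store(store(vec, p, 3*w - 7), p, 3*w - 7)[w + 1] + 3*store(store(vec, p, 3*w - 7), p, 3*w - 7)[2] ≤ -1 ∧ store(store(vec, p, 3*w - 7), p, 3*w - 7)[p] = -13)) ∧ ((¬(p ≤ -11)) → (store(vec, p, 3*w - 7)[w + 1] + 3*store(vec, p, 3*w - 7)[2] ≤ -1 ∧ store(vec, p, 3*w - 7)[p] = -13)))) ∧ ((¬(p ≤ -11)) → (vec[w + 1] + 3*vec[2] ≤ -1 ∧ vec[p] = -13)))) ∧ ((¬(4*w > -7)) → (vec[p + 8] + 3*vec[2] ≤ -1 ∧ vec[p] = -13))
Answer: WP = (4*w > -7 → ((p ≤ -11 → ((p ≤ -11 → ((¬(p ≤ -11)) ∧ store(store(vec, p, 3*w - 7), p, 3*w - 7)[w + 1] + 3*store(store(vec, p, 3*w - 7), p, 3*w - 7)[2] ≤ -1 ∧ store(store(vec, p, 3*w - 7), p, 3*w - 7)[p] = -13)) ∧ ((¬(p ≤ -11)) → (store(vec, p, 3*w - 7)[w + 1] + 3*store(vec, p, 3*w - 7)[2] ≤ -1 ∧ store(vec, p, 3*w - 7)[p] = -13)))) ∧ ((¬(p ≤ -11)) → (vec[w + 1] + 3*vec[2] ≤ -1 ∧ vec[p] = -13)))) ∧ ((¬(4*w > -7)) → (vec[p + 8] + 3*vec[2] ≤ -1 ∧ vec[p] = -13))


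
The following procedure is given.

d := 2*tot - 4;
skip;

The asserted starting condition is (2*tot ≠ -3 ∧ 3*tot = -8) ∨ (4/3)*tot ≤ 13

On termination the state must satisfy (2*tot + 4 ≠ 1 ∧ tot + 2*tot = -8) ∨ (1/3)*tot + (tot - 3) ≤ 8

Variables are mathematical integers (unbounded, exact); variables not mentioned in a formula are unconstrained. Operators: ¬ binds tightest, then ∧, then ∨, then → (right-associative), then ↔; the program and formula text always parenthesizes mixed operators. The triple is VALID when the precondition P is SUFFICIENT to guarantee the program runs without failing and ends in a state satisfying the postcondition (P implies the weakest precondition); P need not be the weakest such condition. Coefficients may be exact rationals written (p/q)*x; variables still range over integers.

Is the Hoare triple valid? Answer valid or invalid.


Working backward. After the program, the postcondition (2*tot + 4 ≠ 1 ∧ tot + 2*tot = -8) ∨ (1/3)*tot + (tot - 3) ≤ 8 must hold; in canonical form it is (2*tot ≠ -3 ∧ 3*tot = -8) ∨ (4/3)*tot ≤ 11.
Before skip: (2*tot ≠ -3 ∧ 3*tot = -8) ∨ (4/3)*tot ≤ 11
Before d := 2*tot - 4: (2*tot ≠ -3 ∧ 3*tot = -8) ∨ (4/3)*tot ≤ 11
The weakest precondition is (2*tot ≠ -3 ∧ 3*tot = -8) ∨ (4/3)*tot ≤ 11.
Check whether (2*tot ≠ -3 ∧ 3*tot = -8) ∨ (4/3)*tot ≤ 13 implies it.
Countermodel: at the initial state tot = 9, the precondition holds but the weakest precondition fails.
Answer: invalid


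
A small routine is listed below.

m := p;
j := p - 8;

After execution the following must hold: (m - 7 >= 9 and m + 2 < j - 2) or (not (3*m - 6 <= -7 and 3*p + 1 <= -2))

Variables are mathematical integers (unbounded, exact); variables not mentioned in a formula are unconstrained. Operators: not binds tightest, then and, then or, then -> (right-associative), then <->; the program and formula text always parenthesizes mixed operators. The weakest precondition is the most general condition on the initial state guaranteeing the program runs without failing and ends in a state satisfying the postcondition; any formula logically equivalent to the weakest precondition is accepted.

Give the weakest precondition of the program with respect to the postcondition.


Working backward. After the program, the postcondition (m - 7 >= 9 and m + 2 < j - 2) or (not (3*m - 6 <= -7 and 3*p + 1 <= -2)) must hold; in canonical form it is (m >= 16 and m < j - 4) or (not (3*m <= -1 and 3*p <= -3)).
Before j := p - 8: (m >= 16 and m < p - 12) or (not (3*m <= -1 and 3*p <= -3))
Before m := p: not (3*p <= -1 and 3*p <= -3)
Answer: WP = not (3*p <= -1 and 3*p <= -3)


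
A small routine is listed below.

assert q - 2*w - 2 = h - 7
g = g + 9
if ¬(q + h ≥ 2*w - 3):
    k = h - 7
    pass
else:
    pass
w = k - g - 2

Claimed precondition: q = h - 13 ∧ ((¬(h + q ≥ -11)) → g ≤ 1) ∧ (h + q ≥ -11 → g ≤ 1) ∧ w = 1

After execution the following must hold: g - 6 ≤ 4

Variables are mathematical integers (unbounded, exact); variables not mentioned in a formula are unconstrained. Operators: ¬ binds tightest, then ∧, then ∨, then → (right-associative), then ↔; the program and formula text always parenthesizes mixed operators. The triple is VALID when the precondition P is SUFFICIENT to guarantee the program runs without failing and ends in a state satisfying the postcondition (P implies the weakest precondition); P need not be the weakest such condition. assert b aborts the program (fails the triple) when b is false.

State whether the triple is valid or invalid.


Working backward. After the program, the postcondition g - 6 ≤ 4 must hold; in canonical form it is g ≤ 10.
Before w := k - g - 2: g ≤ 10
Then branch requires g ≤ 10; else branch requires g ≤ 10.
Before the if: ((¬(h + q ≥ 2*w - 3)) → g ≤ 10) ∧ (h + q ≥ 2*w - 3 → g ≤ 10)
Before g := g + 9: ((¬(h + q ≥ 2*w - 3)) → g ≤ 1) ∧ (h + q ≥ 2*w - 3 → g ≤ 1)
Before assert q - 2*w - 2 = h - 7: q = h + 2*w - 5 ∧ ((¬(h + q ≥ 2*w - 3)) → g ≤ 1) ∧ (h + q ≥ 2*w - 3 → g ≤ 1)
The weakest precondition is q = h + 2*w - 5 ∧ ((¬(h + q ≥ 2*w - 3)) → g ≤ 1) ∧ (h + q ≥ 2*w - 3 → g ≤ 1).
Check whether q = h - 13 ∧ ((¬(h + q ≥ -11)) → g ≤ 1) ∧ (h + q ≥ -11 → g ≤ 1) ∧ w = 1 implies it.
Countermodel: at the initial state g = 1, h = 0, q = -13, w = 1, the precondition holds but the weakest precondition fails.
Answer: invalid


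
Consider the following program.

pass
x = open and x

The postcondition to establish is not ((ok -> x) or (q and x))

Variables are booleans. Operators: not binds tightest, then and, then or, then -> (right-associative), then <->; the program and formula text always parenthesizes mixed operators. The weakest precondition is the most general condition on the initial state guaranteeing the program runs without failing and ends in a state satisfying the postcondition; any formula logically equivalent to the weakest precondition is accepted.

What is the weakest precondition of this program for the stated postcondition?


Working backward. After the program, not ((ok -> x) or (q and x)) must hold.
Before x := open and x: not ((ok -> (open and x)) or (q and open and x))
Before skip: not ((ok -> (open and x)) or (q and open and x))
Answer: WP = not ((ok -> (open and x)) or (q and open and x))


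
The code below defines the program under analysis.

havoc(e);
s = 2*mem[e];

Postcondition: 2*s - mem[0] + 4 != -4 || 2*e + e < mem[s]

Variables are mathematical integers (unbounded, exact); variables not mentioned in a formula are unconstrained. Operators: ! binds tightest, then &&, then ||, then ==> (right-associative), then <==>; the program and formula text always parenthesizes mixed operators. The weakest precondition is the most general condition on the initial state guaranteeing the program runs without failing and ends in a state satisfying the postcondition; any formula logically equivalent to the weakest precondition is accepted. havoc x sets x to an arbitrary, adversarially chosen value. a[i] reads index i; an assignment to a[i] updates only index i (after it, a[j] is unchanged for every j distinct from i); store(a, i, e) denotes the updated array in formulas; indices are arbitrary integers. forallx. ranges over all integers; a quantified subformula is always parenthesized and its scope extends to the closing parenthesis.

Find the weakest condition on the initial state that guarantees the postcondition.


Working backward. After the program, the postcondition 2*s - mem[0] + 4 != -4 || 2*e + e < mem[s] must hold; in canonical form it is 2*s != mem[0] - 8 || 3*e < mem[s].
Before s := 2*mem[e]: 4*mem[e] != mem[0] - 8 || 3*e < mem[2*mem[e]]
Before havoc e: forall e_1. (4*mem[e_1] != mem[0] - 8 || 3*e_1 < mem[2*mem[e_1]])
Answer: WP = forall e_1. (4*mem[e_1] != mem[0] - 8 || 3*e_1 < mem[2*mem[e_1]])


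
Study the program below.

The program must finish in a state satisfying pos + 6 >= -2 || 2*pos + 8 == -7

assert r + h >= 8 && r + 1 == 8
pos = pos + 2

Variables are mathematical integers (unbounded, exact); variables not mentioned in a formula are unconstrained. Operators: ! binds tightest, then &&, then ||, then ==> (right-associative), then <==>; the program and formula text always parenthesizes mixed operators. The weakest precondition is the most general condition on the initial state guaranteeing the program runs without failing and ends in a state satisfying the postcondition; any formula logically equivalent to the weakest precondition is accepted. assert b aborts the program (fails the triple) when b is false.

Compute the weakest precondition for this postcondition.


Working backward. After the program, the postcondition pos + 6 >= -2 || 2*pos + 8 == -7 must hold; in canonical form it is pos >= -8 || 2*pos == -15.
Before pos := pos + 2: pos >= -10 || 2*pos == -19
Before assert r + h >= 8 && r + 1 == 8: h + r >= 8 && r == 7 && (pos >= -10 || 2*pos == -19)
Answer: WP = h + r >= 8 && r == 7 && (pos >= -10 || 2*pos == -19)


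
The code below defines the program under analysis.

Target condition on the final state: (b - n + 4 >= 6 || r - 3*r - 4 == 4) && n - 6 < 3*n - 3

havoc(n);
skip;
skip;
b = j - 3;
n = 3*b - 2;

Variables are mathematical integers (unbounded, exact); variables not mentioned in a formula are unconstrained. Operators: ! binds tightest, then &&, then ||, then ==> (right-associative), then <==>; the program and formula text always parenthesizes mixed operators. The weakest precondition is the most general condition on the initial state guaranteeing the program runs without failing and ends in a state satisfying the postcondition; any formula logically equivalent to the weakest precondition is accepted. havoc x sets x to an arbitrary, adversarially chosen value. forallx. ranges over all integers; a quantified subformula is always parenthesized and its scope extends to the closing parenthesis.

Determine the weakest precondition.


Working backward. After the program, the postcondition (b - n + 4 >= 6 || r - 3*r - 4 == 4) && n - 6 < 3*n - 3 must hold; in canonical form it is (b >= n + 2 || 2*r == -8) && 2*n > -3.
Before n := 3*b - 2: (2*b <= 0 || 2*r == -8) && 6*b > 1
Before b := j - 3: (2*j <= 6 || 2*r == -8) && 6*j > 19
Before skip: (2*j <= 6 || 2*r == -8) && 6*j > 19
Before skip: (2*j <= 6 || 2*r == -8) && 6*j > 19
Before havoc n: (2*j <= 6 || 2*r == -8) && 6*j > 19
Answer: WP = (2*j <= 6 || 2*r == -8) && 6*j > 19


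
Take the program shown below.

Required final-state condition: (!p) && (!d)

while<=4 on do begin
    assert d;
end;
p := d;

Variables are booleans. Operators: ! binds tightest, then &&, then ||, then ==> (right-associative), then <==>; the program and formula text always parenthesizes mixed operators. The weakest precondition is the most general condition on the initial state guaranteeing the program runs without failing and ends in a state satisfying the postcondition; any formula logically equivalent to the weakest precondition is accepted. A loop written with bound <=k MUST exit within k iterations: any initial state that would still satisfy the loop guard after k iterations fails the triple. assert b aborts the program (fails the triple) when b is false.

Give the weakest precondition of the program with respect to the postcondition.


Working backward. After the program, (!p) && (!d) must hold.
Before p := d: !d
Before the loop (bound <=4), unroll the exhaustion recursion (WP_0 = exit-now case; WP_j = one more guarded iteration, up to j = 4):
  WP_0: (!on) && (!d)
  WP_1: (!on) && ((!on) ==> (!d))
  WP_2: (on ==> (d && (!on) && ((!on) ==> (!d)))) && ((!on) ==> (!d))
  WP_3: (on ==> (d && (on ==> (d && (!on) && ((!on) ==> (!d)))) && ((!on) ==> (!d)))) && ((!on) ==> (!d))
  WP_4: (on ==> (d && (on ==> (d && (on ==> (d && (!on) && ((!on) ==> (!d)))) && ((!on) ==> (!d)))) && ((!on) ==> (!d)))) && ((!on) ==> (!d))
So before the loop: (on ==> (d && (on ==> (d && (on ==> (d && (!on) && ((!on) ==> (!d)))) && ((!on) ==> (!d)))) && ((!on) ==> (!d)))) && ((!on) ==> (!d))
Answer: WP = (on ==> (d && (on ==> (d && (on ==> (d && (!on) && ((!on) ==> (!d)))) && ((!on) ==> (!d)))) && ((!on) ==> (!d)))) && ((!on) ==> (!d))


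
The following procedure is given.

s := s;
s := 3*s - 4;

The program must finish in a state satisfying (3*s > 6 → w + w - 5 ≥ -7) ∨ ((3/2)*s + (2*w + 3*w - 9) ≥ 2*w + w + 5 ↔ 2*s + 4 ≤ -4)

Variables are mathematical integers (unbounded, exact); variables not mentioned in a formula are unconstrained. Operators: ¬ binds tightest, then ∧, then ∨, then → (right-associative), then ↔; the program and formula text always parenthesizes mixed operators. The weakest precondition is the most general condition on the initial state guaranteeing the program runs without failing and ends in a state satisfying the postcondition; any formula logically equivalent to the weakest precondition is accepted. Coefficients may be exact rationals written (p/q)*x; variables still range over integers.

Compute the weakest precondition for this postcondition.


Working backward. After the program, the postcondition (3*s > 6 → w + w - 5 ≥ -7) ∨ ((3/2)*s + (2*w + 3*w - 9) ≥ 2*w + w + 5 ↔ 2*s + 4 ≤ -4) must hold; in canonical form it is (3*s > 6 → 2*w ≥ -2) ∨ ((3/2)*s + 2*w ≥ 14 ↔ 2*s ≤ -8).
Before s := 3*s - 4: (9*s > 18 → 2*w ≥ -2) ∨ ((9/2)*s + 2*w ≥ 20 ↔ 6*s ≤ 0)
Before s := s: (9*s > 18 → 2*w ≥ -2) ∨ ((9/2)*s + 2*w ≥ 20 ↔ 6*s ≤ 0)
Answer: WP = (9*s > 18 → 2*w ≥ -2) ∨ ((9/2)*s + 2*w ≥ 20 ↔ 6*s ≤ 0)


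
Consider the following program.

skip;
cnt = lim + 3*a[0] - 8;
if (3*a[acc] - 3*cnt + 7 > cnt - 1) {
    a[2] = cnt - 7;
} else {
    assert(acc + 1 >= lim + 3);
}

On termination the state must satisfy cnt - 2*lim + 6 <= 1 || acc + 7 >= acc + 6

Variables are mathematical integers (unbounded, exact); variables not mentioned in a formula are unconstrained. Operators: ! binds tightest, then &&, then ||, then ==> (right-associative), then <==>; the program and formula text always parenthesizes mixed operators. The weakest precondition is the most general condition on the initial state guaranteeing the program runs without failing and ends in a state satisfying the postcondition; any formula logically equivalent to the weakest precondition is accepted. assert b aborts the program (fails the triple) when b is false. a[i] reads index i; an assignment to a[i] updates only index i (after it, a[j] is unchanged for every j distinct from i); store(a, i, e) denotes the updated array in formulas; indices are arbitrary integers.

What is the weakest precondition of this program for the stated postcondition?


Working backward. After the program, the postcondition cnt - 2*lim + 6 <= 1 || acc + 7 >= acc + 6 must hold; in canonical form it is true.
Then branch requires true; else branch requires acc >= lim + 2.
Before the if: (!(3*a[acc] > 4*cnt - 8)) ==> acc >= lim + 2
Before cnt := lim + 3*a[0] - 8: (!(3*a[acc] > 12*a[0] + 4*lim - 40)) ==> acc >= lim + 2
Before skip: (!(3*a[acc] > 12*a[0] + 4*lim - 40)) ==> acc >= lim + 2
Answer: WP = (!(3*a[acc] > 12*a[0] + 4*lim - 40)) ==> acc >= lim + 2


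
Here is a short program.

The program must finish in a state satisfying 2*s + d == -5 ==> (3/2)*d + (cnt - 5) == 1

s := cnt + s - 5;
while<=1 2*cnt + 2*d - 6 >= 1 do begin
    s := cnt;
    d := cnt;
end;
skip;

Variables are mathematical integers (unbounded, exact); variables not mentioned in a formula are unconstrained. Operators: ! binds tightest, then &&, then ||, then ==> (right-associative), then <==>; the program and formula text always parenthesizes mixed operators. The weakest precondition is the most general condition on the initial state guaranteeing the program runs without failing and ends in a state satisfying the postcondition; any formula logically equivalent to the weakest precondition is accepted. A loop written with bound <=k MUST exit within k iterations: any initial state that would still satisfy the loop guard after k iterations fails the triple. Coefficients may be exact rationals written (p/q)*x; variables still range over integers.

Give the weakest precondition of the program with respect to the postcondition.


Working backward. After the program, the postcondition 2*s + d == -5 ==> (3/2)*d + (cnt - 5) == 1 must hold; in canonical form it is d + 2*s == -5 ==> cnt + (3/2)*d == 6.
Before skip: d + 2*s == -5 ==> cnt + (3/2)*d == 6
Before the loop (bound <=1), unroll the exhaustion recursion (WP_0 = exit-now case; WP_j = one more guarded iteration, up to j = 1):
  WP_0: (!(2*cnt + 2*d >= 7)) && (d + 2*s == -5 ==> cnt + (3/2)*d == 6)
  WP_1: (2*cnt + 2*d >= 7 ==> ((!(4*cnt >= 7)) && (3*cnt == -5 ==> (5/2)*cnt == 6))) && ((!(2*cnt + 2*d >= 7)) ==> (d + 2*s == -5 ==> cnt + (3/2)*d == 6))
So before the loop: (2*cnt + 2*d >= 7 ==> ((!(4*cnt >= 7)) && (3*cnt == -5 ==> (5/2)*cnt == 6))) && ((!(2*cnt + 2*d >= 7)) ==> (d + 2*s == -5 ==> cnt + (3/2)*d == 6))
Before s := cnt + s - 5: (2*cnt + 2*d >= 7 ==> ((!(4*cnt >= 7)) && (3*cnt == -5 ==> (5/2)*cnt == 6))) && ((!(2*cnt + 2*d >= 7)) ==> (2*cnt + d + 2*s == 5 ==> cnt + (3/2)*d == 6))
Answer: WP = (2*cnt + 2*d >= 7 ==> ((!(4*cnt >= 7)) && (3*cnt == -5 ==> (5/2)*cnt == 6))) && ((!(2*cnt + 2*d >= 7)) ==> (2*cnt + d + 2*s == 5 ==> cnt + (3/2)*d == 6))
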